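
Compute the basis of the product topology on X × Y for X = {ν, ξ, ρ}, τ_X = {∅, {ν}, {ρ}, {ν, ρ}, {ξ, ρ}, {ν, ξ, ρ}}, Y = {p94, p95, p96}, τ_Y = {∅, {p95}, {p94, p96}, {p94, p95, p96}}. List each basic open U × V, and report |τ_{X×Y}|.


Basis B = {∅ × ∅, {ν} × {p95}, {ρ} × {p95}, {ν} × {p94, p96}, {ν, ρ} × {p95}, {ξ, ρ} × {p95}, {ρ} × {p94, p96}, {ν} × {p94, p95, p96}, {ν, ξ, ρ} × {p95}, {ρ} × {p94, p95, p96}, {ν, ρ} × {p94, p96}, {ξ, ρ} × {p94, p96}, {ν, ρ} × {p94, p95, p96}, {ν, ξ, ρ} × {p94, p96}, {ξ, ρ} × {p94, p95, p96}, {ν, ξ, ρ} × {p94, p95, p96}}; |τ_{X×Y}| = 36.

Enumerate products U × V with U ∈ τ_X, V ∈ τ_Y (deduplicated):
  ∅ × ∅ = {} (∅)
  {ν} × {p95} = {(ν,p95)}
  {ρ} × {p95} = {(ρ,p95)}
  {ν} × {p94, p96} = {(ν,p94), (ν,p96)}
  {ν, ρ} × {p95} = {(ν,p95), (ρ,p95)}
  {ξ, ρ} × {p95} = {(ξ,p95), (ρ,p95)}
  {ρ} × {p94, p96} = {(ρ,p94), (ρ,p96)}
  {ν} × {p94, p95, p96} = {(ν,p94), (ν,p95), (ν,p96)}
  {ν, ξ, ρ} × {p95} = {(ν,p95), (ξ,p95), (ρ,p95)}
  {ρ} × {p94, p95, p96} = {(ρ,p94), (ρ,p95), (ρ,p96)}
  {ν, ρ} × {p94, p96} = {(ν,p94), (ν,p96), (ρ,p94), (ρ,p96)}
  {ξ, ρ} × {p94, p96} = {(ξ,p94), (ξ,p96), (ρ,p94), (ρ,p96)}
  {ν, ρ} × {p94, p95, p96} = {(ν,p94), (ν,p95), (ν,p96), (ρ,p94), (ρ,p95), (ρ,p96)}
  {ν, ξ, ρ} × {p94, p96} = {(ν,p94), (ν,p96), (ξ,p94), (ξ,p96), (ρ,p94), (ρ,p96)}
  {ξ, ρ} × {p94, p95, p96} = {(ξ,p94), (ξ,p95), (ξ,p96), (ρ,p94), (ρ,p95), (ρ,p96)}
  {ν, ξ, ρ} × {p94, p95, p96} = {(ν,p94), (ν,p95), (ν,p96), (ξ,p94), (ξ,p95), (ξ,p96), (ρ,p94), (ρ,p95), (ρ,p96)}
These 16 distinct sets form the basis B.
Close under arbitrary unions to get τ_{X×Y}; counting gives |τ_{X×Y}| = 36.


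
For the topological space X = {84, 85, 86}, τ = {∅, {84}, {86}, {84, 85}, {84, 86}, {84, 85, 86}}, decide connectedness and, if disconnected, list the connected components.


(X, τ) is disconnected; components = [{86}, {84, 85}].

Find clopen sets (U ∈ τ with X ∖ U ∈ τ):
  U = ∅, X ∖ U = {84, 85, 86} — both open, so U is clopen.
  U = {86}, X ∖ U = {84, 85} — both open, so U is clopen.
  U = {84, 85}, X ∖ U = {86} — both open, so U is clopen.
  U = {84, 85, 86}, X ∖ U = ∅ — both open, so U is clopen.
Nontrivial clopen(s) exist: e.g. {86}. So (X, τ) is disconnected.
Compute connected components by grouping points that agree on all clopens:
  component: {86}
  component: {84, 85}


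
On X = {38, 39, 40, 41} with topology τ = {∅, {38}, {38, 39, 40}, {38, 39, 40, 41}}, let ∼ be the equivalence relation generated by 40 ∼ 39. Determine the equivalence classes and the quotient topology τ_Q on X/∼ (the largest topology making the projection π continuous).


X/∼ = {[38], [39=40], [41]}; |τ_Q| = 4.

Equivalence classes: [38], [39=40], [41].
Quotient map π: X → X/∼ sends 38 ↦ [38], 39 ↦ [39=40], 40 ↦ [39=40], 41 ↦ [41].
For each subset V ⊆ X/∼, compute π^{-1}(V) ⊆ X and check whether π^{-1}(V) ∈ τ. V is open in τ_Q iff π^{-1}(V) ∈ τ.
  V = {}: π^{-1}(V) = ∅ ∈ τ ✓.
  V = {[38]}: π^{-1}(V) = {38} ∈ τ ✓.
  V = {[39=40]}: π^{-1}(V) = {39, 40} ∉ τ ✗.
  V = {[38], [39=40]}: π^{-1}(V) = {38, 39, 40} ∈ τ ✓.
  V = {[41]}: π^{-1}(V) = {41} ∉ τ ✗.
  V = {[38], [41]}: π^{-1}(V) = {38, 41} ∉ τ ✗.
  V = {[39=40], [41]}: π^{-1}(V) = {39, 40, 41} ∉ τ ✗.
  V = {[38], [39=40], [41]}: π^{-1}(V) = {38, 39, 40, 41} ∈ τ ✓.
Open sets in the quotient: τ_Q = {{}, {[38]}, {[38], [39=40]}, {[38], [39=40], [41]}} (4 elements).


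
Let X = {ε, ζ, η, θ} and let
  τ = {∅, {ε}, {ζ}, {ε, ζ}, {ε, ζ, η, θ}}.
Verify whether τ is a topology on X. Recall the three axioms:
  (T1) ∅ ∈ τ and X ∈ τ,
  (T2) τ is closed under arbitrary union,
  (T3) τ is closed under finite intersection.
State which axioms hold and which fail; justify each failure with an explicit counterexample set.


τ IS a topology on X.

Axiom (T1): ∅ ∈ τ? Yes; X ∈ τ? Yes.
Axiom (T2/T3): check pairwise unions and intersections of members of τ.
All pairwise intersections and unions checked — each lies in τ. Therefore τ satisfies (T1), (T2), (T3): it IS a topology on X.


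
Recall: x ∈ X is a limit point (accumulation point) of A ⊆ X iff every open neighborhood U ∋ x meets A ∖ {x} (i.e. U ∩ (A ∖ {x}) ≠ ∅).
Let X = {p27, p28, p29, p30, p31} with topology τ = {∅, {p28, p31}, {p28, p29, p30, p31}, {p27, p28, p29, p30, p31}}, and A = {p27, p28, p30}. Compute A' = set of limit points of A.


A' = {p27, p29, p30, p31}

For each x ∈ X, list the open sets U ∈ τ with x ∈ U, then check whether U ∩ (A ∖ {x}) ≠ ∅ for every such U.
  x = p27: opens ∋ x are {p27, p28, p29, p30, p31}; each meets A ∖ {p27}, so x IS a limit point.
  x = p28: open {p28, p31} ∋ x has {p28, p31} ∩ (A ∖ {p28}) = ∅, so x is NOT a limit point.
  x = p29: opens ∋ x are {p28, p29, p30, p31}, {p27, p28, p29, p30, p31}; each meets A ∖ {p29}, so x IS a limit point.
  x = p30: opens ∋ x are {p28, p29, p30, p31}, {p27, p28, p29, p30, p31}; each meets A ∖ {p30}, so x IS a limit point.
  x = p31: opens ∋ x are {p28, p31}, {p28, p29, p30, p31}, {p27, p28, p29, p30, p31}; each meets A ∖ {p31}, so x IS a limit point.
Collecting: A' = {p27, p29, p30, p31}.


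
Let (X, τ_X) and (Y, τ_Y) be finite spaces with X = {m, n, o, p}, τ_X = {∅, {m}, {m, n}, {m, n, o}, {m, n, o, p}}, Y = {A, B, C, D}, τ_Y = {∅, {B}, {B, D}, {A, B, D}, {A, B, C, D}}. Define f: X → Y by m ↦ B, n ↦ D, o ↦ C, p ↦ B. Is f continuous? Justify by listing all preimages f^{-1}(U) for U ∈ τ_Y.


f is NOT continuous.

Compute f^{-1}(U) for each U ∈ τ_Y:
  U = ∅: f^{-1}(U) = ∅ ∈ τ_X ✓.
  U = {B}: f^{-1}(U) = {m, p} ∉ τ_X ✗.
  U = {B, D}: f^{-1}(U) = {m, n, p} ∉ τ_X ✗.
  U = {A, B, D}: f^{-1}(U) = {m, n, p} ∉ τ_X ✗.
  U = {A, B, C, D}: f^{-1}(U) = {m, n, o, p} ∈ τ_X ✓.
Found U = {B} with f^{-1}(U) = {m, p} not in τ_X. Therefore f is NOT continuous.


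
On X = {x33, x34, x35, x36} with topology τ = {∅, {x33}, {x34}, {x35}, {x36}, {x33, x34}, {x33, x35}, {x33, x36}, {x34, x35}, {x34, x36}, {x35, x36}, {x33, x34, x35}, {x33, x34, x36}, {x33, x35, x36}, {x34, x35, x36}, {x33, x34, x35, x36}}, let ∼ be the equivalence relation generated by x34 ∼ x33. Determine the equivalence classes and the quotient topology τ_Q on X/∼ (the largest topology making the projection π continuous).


X/∼ = {[x33=x34], [x35], [x36]}; |τ_Q| = 8.

Equivalence classes: [x33=x34], [x35], [x36].
Quotient map π: X → X/∼ sends x33 ↦ [x33=x34], x34 ↦ [x33=x34], x35 ↦ [x35], x36 ↦ [x36].
For each subset V ⊆ X/∼, compute π^{-1}(V) ⊆ X and check whether π^{-1}(V) ∈ τ. V is open in τ_Q iff π^{-1}(V) ∈ τ.
  V = {}: π^{-1}(V) = ∅ ∈ τ ✓.
  V = {[x33=x34]}: π^{-1}(V) = {x33, x34} ∈ τ ✓.
  V = {[x35]}: π^{-1}(V) = {x35} ∈ τ ✓.
  V = {[x33=x34], [x35]}: π^{-1}(V) = {x33, x34, x35} ∈ τ ✓.
  V = {[x36]}: π^{-1}(V) = {x36} ∈ τ ✓.
  V = {[x33=x34], [x36]}: π^{-1}(V) = {x33, x34, x36} ∈ τ ✓.
  V = {[x35], [x36]}: π^{-1}(V) = {x35, x36} ∈ τ ✓.
  V = {[x33=x34], [x35], [x36]}: π^{-1}(V) = {x33, x34, x35, x36} ∈ τ ✓.
Open sets in the quotient: τ_Q = {{}, {[x33=x34]}, {[x35]}, {[x33=x34], [x35]}, {[x36]}, {[x33=x34], [x36]}, {[x35], [x36]}, {[x33=x34], [x35], [x36]}} (8 elements).


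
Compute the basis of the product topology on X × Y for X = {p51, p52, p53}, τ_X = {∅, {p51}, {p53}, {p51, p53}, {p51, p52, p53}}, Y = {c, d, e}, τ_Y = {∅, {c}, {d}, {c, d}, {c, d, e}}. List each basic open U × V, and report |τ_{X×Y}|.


Basis B = {∅ × ∅, {p51} × {c}, {p51} × {d}, {p53} × {c}, {p53} × {d}, {p51} × {c, d}, {p51, p53} × {c}, {p51, p53} × {d}, {p53} × {c, d}, {p51} × {c, d, e}, {p51, p52, p53} × {c}, {p51, p52, p53} × {d}, {p53} × {c, d, e}, {p51, p53} × {c, d}, {p51, p53} × {c, d, e}, {p51, p52, p53} × {c, d}, {p51, p52, p53} × {c, d, e}}; |τ_{X×Y}| = 48.

Enumerate products U × V with U ∈ τ_X, V ∈ τ_Y (deduplicated):
  ∅ × ∅ = {} (∅)
  {p51} × {c} = {(p51,c)}
  {p51} × {d} = {(p51,d)}
  {p53} × {c} = {(p53,c)}
  {p53} × {d} = {(p53,d)}
  {p51} × {c, d} = {(p51,c), (p51,d)}
  {p51, p53} × {c} = {(p51,c), (p53,c)}
  {p51, p53} × {d} = {(p51,d), (p53,d)}
  {p53} × {c, d} = {(p53,c), (p53,d)}
  {p51} × {c, d, e} = {(p51,c), (p51,d), (p51,e)}
  {p51, p52, p53} × {c} = {(p51,c), (p52,c), (p53,c)}
  {p51, p52, p53} × {d} = {(p51,d), (p52,d), (p53,d)}
  {p53} × {c, d, e} = {(p53,c), (p53,d), (p53,e)}
  {p51, p53} × {c, d} = {(p51,c), (p51,d), (p53,c), (p53,d)}
  {p51, p53} × {c, d, e} = {(p51,c), (p51,d), (p51,e), (p53,c), (p53,d), (p53,e)}
  {p51, p52, p53} × {c, d} = {(p51,c), (p51,d), (p52,c), (p52,d), (p53,c), (p53,d)}
  {p51, p52, p53} × {c, d, e} = {(p51,c), (p51,d), (p51,e), (p52,c), (p52,d), (p52,e), (p53,c), (p53,d), (p53,e)}
These 17 distinct sets form the basis B.
Close under arbitrary unions to get τ_{X×Y}; counting gives |τ_{X×Y}| = 48.


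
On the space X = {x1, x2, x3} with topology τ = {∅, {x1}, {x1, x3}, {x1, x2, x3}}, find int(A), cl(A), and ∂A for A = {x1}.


int(A) = {x1}, cl(A) = {x1, x2, x3}, ∂A = {x2, x3}.

Closed sets in (X, τ) are complements of opens:
  closed(X, τ) = {∅, {x2}, {x2, x3}, {x1, x2, x3}}.
int(A) = ⋃ {U ∈ τ : U ⊆ A}. Opens contained in A: ∅, {x1}.
Taking the union of these: int(A) = {x1}.
cl(A) = ⋂ {C closed : A ⊆ C}. Closed sets containing A: {x1, x2, x3}.
Intersecting these: cl(A) = {x1, x2, x3}.
∂A = cl(A) ∖ int(A) = {x1, x2, x3} ∖ {x1} = {x2, x3}.


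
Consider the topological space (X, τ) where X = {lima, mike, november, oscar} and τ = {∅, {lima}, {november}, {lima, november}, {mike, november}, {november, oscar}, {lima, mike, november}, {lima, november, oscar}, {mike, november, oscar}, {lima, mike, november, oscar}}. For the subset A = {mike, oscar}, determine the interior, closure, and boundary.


int(A) = ∅, cl(A) = {mike, oscar}, ∂A = {mike, oscar}.

Closed sets in (X, τ) are complements of opens:
  closed(X, τ) = {∅, {lima}, {mike}, {oscar}, {lima, mike}, {lima, oscar}, {mike, oscar}, {lima, mike, oscar}, {mike, november, oscar}, {lima, mike, november, oscar}}.
int(A) = ⋃ {U ∈ τ : U ⊆ A}. Opens contained in A: ∅.
Taking the union of these: int(A) = ∅.
cl(A) = ⋂ {C closed : A ⊆ C}. Closed sets containing A: {mike, oscar}, {lima, mike, oscar}, {mike, november, oscar}, {lima, mike, november, oscar}.
Intersecting these: cl(A) = {mike, oscar}.
∂A = cl(A) ∖ int(A) = {mike, oscar} ∖ ∅ = {mike, oscar}.


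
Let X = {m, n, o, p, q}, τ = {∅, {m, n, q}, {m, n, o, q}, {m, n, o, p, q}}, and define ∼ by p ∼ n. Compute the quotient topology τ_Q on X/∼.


X/∼ = {[m], [n=p], [o], [q]}; |τ_Q| = 2.

Equivalence classes: [m], [n=p], [o], [q].
Quotient map π: X → X/∼ sends m ↦ [m], n ↦ [n=p], o ↦ [o], p ↦ [n=p], q ↦ [q].
For each subset V ⊆ X/∼, compute π^{-1}(V) ⊆ X and check whether π^{-1}(V) ∈ τ. V is open in τ_Q iff π^{-1}(V) ∈ τ.
  V = {}: π^{-1}(V) = ∅ ∈ τ ✓.
  V = {[m]}: π^{-1}(V) = {m} ∉ τ ✗.
  V = {[n=p]}: π^{-1}(V) = {n, p} ∉ τ ✗.
  V = {[m], [n=p]}: π^{-1}(V) = {m, n, p} ∉ τ ✗.
  V = {[o]}: π^{-1}(V) = {o} ∉ τ ✗.
  V = {[m], [o]}: π^{-1}(V) = {m, o} ∉ τ ✗.
  V = {[n=p], [o]}: π^{-1}(V) = {n, o, p} ∉ τ ✗.
  V = {[m], [n=p], [o]}: π^{-1}(V) = {m, n, o, p} ∉ τ ✗.
  V = {[q]}: π^{-1}(V) = {q} ∉ τ ✗.
  V = {[m], [q]}: π^{-1}(V) = {m, q} ∉ τ ✗.
  V = {[n=p], [q]}: π^{-1}(V) = {n, p, q} ∉ τ ✗.
  V = {[m], [n=p], [q]}: π^{-1}(V) = {m, n, p, q} ∉ τ ✗.
  V = {[o], [q]}: π^{-1}(V) = {o, q} ∉ τ ✗.
  V = {[m], [o], [q]}: π^{-1}(V) = {m, o, q} ∉ τ ✗.
  V = {[n=p], [o], [q]}: π^{-1}(V) = {n, o, p, q} ∉ τ ✗.
  V = {[m], [n=p], [o], [q]}: π^{-1}(V) = {m, n, o, p, q} ∈ τ ✓.
Open sets in the quotient: τ_Q = {{}, {[m], [n=p], [o], [q]}} (2 elements).


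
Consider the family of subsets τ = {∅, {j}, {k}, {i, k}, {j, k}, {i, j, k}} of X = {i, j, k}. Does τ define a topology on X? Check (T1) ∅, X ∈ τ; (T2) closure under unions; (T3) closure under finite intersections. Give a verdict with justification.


τ IS a topology on X.

Axiom (T1): ∅ ∈ τ? Yes; X ∈ τ? Yes.
Axiom (T2/T3): check pairwise unions and intersections of members of τ.
All pairwise intersections and unions checked — each lies in τ. Therefore τ satisfies (T1), (T2), (T3): it IS a topology on X.


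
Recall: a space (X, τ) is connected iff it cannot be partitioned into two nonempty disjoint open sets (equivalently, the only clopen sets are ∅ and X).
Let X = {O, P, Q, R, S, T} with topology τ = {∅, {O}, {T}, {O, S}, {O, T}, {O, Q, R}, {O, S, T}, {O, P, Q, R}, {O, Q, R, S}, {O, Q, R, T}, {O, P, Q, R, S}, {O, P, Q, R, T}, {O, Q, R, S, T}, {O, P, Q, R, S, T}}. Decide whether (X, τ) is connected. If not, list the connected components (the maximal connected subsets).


(X, τ) is disconnected; components = [{T}, {O, P, Q, R, S}].

Find clopen sets (U ∈ τ with X ∖ U ∈ τ):
  U = ∅, X ∖ U = {O, P, Q, R, S, T} — both open, so U is clopen.
  U = {T}, X ∖ U = {O, P, Q, R, S} — both open, so U is clopen.
  U = {O, P, Q, R, S}, X ∖ U = {T} — both open, so U is clopen.
  U = {O, P, Q, R, S, T}, X ∖ U = ∅ — both open, so U is clopen.
Nontrivial clopen(s) exist: e.g. {O, P, Q, R, S}. So (X, τ) is disconnected.
Compute connected components by grouping points that agree on all clopens:
  component: {T}
  component: {O, P, Q, R, S}


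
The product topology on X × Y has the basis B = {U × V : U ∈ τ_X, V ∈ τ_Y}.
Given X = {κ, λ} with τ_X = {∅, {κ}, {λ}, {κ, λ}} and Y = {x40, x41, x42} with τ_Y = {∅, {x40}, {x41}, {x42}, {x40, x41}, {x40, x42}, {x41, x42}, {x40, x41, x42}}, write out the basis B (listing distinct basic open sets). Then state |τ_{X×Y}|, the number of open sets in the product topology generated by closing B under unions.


Basis B = {∅ × ∅, {κ} × {x40}, {κ} × {x41}, {κ} × {x42}, {λ} × {x40}, {λ} × {x41}, {λ} × {x42}, {κ} × {x40, x41}, {κ} × {x40, x42}, {κ, λ} × {x40}, {κ} × {x41, x42}, {κ, λ} × {x41}, {κ, λ} × {x42}, {λ} × {x40, x41}, {λ} × {x40, x42}, {λ} × {x41, x42}, {κ} × {x40, x41, x42}, {λ} × {x40, x41, x42}, {κ, λ} × {x40, x41}, {κ, λ} × {x40, x42}, {κ, λ} × {x41, x42}, {κ, λ} × {x40, x41, x42}}; |τ_{X×Y}| = 64.

Enumerate products U × V with U ∈ τ_X, V ∈ τ_Y (deduplicated):
  ∅ × ∅ = {} (∅)
  {κ} × {x40} = {(κ,x40)}
  {κ} × {x41} = {(κ,x41)}
  {κ} × {x42} = {(κ,x42)}
  {λ} × {x40} = {(λ,x40)}
  {λ} × {x41} = {(λ,x41)}
  {λ} × {x42} = {(λ,x42)}
  {κ} × {x40, x41} = {(κ,x40), (κ,x41)}
  {κ} × {x40, x42} = {(κ,x40), (κ,x42)}
  {κ, λ} × {x40} = {(κ,x40), (λ,x40)}
  {κ} × {x41, x42} = {(κ,x41), (κ,x42)}
  {κ, λ} × {x41} = {(κ,x41), (λ,x41)}
  {κ, λ} × {x42} = {(κ,x42), (λ,x42)}
  {λ} × {x40, x41} = {(λ,x40), (λ,x41)}
  {λ} × {x40, x42} = {(λ,x40), (λ,x42)}
  {λ} × {x41, x42} = {(λ,x41), (λ,x42)}
  {κ} × {x40, x41, x42} = {(κ,x40), (κ,x41), (κ,x42)}
  {λ} × {x40, x41, x42} = {(λ,x40), (λ,x41), (λ,x42)}
  {κ, λ} × {x40, x41} = {(κ,x40), (κ,x41), (λ,x40), (λ,x41)}
  {κ, λ} × {x40, x42} = {(κ,x40), (κ,x42), (λ,x40), (λ,x42)}
  {κ, λ} × {x41, x42} = {(κ,x41), (κ,x42), (λ,x41), (λ,x42)}
  {κ, λ} × {x40, x41, x42} = {(κ,x40), (κ,x41), (κ,x42), (λ,x40), (λ,x41), (λ,x42)}
These 22 distinct sets form the basis B.
Close under arbitrary unions to get τ_{X×Y}; counting gives |τ_{X×Y}| = 64.


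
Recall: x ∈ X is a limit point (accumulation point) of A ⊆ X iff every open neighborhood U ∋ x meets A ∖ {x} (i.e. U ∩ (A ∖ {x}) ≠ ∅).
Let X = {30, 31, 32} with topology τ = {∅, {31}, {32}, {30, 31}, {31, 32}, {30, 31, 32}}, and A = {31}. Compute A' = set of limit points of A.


A' = {30}

For each x ∈ X, list the open sets U ∈ τ with x ∈ U, then check whether U ∩ (A ∖ {x}) ≠ ∅ for every such U.
  x = 30: opens ∋ x are {30, 31}, {30, 31, 32}; each meets A ∖ {30}, so x IS a limit point.
  x = 31: open {31} ∋ x has {31} ∩ (A ∖ {31}) = ∅, so x is NOT a limit point.
  x = 32: open {32} ∋ x has {32} ∩ (A ∖ {32}) = ∅, so x is NOT a limit point.
Collecting: A' = {30}.


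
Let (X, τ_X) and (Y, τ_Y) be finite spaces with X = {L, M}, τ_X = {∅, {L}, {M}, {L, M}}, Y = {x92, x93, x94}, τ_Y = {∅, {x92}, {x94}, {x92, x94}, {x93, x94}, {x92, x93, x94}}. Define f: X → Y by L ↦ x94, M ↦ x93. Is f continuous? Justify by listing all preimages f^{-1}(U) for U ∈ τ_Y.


f IS continuous.

Compute f^{-1}(U) for each U ∈ τ_Y:
  U = ∅: f^{-1}(U) = ∅ ∈ τ_X ✓.
  U = {x92}: f^{-1}(U) = ∅ ∈ τ_X ✓.
  U = {x94}: f^{-1}(U) = {L} ∈ τ_X ✓.
  U = {x92, x94}: f^{-1}(U) = {L} ∈ τ_X ✓.
  U = {x93, x94}: f^{-1}(U) = {L, M} ∈ τ_X ✓.
  U = {x92, x93, x94}: f^{-1}(U) = {L, M} ∈ τ_X ✓.
Every preimage lies in τ_X, so f IS continuous.


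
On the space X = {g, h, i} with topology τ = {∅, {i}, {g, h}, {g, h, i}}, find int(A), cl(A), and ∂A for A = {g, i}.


int(A) = {i}, cl(A) = {g, h, i}, ∂A = {g, h}.

Closed sets in (X, τ) are complements of opens:
  closed(X, τ) = {∅, {i}, {g, h}, {g, h, i}}.
int(A) = ⋃ {U ∈ τ : U ⊆ A}. Opens contained in A: ∅, {i}.
Taking the union of these: int(A) = {i}.
cl(A) = ⋂ {C closed : A ⊆ C}. Closed sets containing A: {g, h, i}.
Intersecting these: cl(A) = {g, h, i}.
∂A = cl(A) ∖ int(A) = {g, h, i} ∖ {i} = {g, h}.


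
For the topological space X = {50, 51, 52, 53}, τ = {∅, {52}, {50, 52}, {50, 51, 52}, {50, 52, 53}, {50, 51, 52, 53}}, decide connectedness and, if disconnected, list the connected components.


(X, τ) is connected.

Find clopen sets (U ∈ τ with X ∖ U ∈ τ):
  U = ∅, X ∖ U = {50, 51, 52, 53} — both open, so U is clopen.
  U = {50, 51, 52, 53}, X ∖ U = ∅ — both open, so U is clopen.
Only trivial clopens (∅ and X) exist, so (X, τ) is connected.
Compute connected components by grouping points that agree on all clopens:
  component: {50, 51, 52, 53}


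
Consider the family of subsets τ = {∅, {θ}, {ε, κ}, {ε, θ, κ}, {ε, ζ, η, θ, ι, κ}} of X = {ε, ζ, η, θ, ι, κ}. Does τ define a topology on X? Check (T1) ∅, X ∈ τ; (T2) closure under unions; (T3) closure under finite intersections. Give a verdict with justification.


τ IS a topology on X.

Axiom (T1): ∅ ∈ τ? Yes; X ∈ τ? Yes.
Axiom (T2/T3): check pairwise unions and intersections of members of τ.
All pairwise intersections and unions checked — each lies in τ. Therefore τ satisfies (T1), (T2), (T3): it IS a topology on X.


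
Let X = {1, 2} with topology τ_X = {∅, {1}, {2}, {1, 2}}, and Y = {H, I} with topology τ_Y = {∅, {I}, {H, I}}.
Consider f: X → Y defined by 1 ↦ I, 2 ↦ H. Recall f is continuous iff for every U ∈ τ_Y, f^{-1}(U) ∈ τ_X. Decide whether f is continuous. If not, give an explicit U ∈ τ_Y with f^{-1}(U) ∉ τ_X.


f IS continuous.

Compute f^{-1}(U) for each U ∈ τ_Y:
  U = ∅: f^{-1}(U) = ∅ ∈ τ_X ✓.
  U = {I}: f^{-1}(U) = {1} ∈ τ_X ✓.
  U = {H, I}: f^{-1}(U) = {1, 2} ∈ τ_X ✓.
Every preimage lies in τ_X, so f IS continuous.


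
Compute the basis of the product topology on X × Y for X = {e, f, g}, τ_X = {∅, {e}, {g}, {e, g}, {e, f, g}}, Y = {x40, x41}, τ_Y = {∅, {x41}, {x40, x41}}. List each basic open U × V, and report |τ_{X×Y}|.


Basis B = {∅ × ∅, {e} × {x41}, {g} × {x41}, {e} × {x40, x41}, {e, g} × {x41}, {g} × {x40, x41}, {e, f, g} × {x41}, {e, g} × {x40, x41}, {e, f, g} × {x40, x41}}; |τ_{X×Y}| = 14.

Enumerate products U × V with U ∈ τ_X, V ∈ τ_Y (deduplicated):
  ∅ × ∅ = {} (∅)
  {e} × {x41} = {(e,x41)}
  {g} × {x41} = {(g,x41)}
  {e} × {x40, x41} = {(e,x40), (e,x41)}
  {e, g} × {x41} = {(e,x41), (g,x41)}
  {g} × {x40, x41} = {(g,x40), (g,x41)}
  {e, f, g} × {x41} = {(e,x41), (f,x41), (g,x41)}
  {e, g} × {x40, x41} = {(e,x40), (e,x41), (g,x40), (g,x41)}
  {e, f, g} × {x40, x41} = {(e,x40), (e,x41), (f,x40), (f,x41), (g,x40), (g,x41)}
These 9 distinct sets form the basis B.
Close under arbitrary unions to get τ_{X×Y}; counting gives |τ_{X×Y}| = 14.


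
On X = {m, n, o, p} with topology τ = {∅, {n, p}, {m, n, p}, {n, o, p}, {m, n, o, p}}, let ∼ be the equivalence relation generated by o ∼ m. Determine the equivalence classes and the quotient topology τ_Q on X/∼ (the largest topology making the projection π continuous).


X/∼ = {[m=o], [n], [p]}; |τ_Q| = 3.

Equivalence classes: [m=o], [n], [p].
Quotient map π: X → X/∼ sends m ↦ [m=o], n ↦ [n], o ↦ [m=o], p ↦ [p].
For each subset V ⊆ X/∼, compute π^{-1}(V) ⊆ X and check whether π^{-1}(V) ∈ τ. V is open in τ_Q iff π^{-1}(V) ∈ τ.
  V = {}: π^{-1}(V) = ∅ ∈ τ ✓.
  V = {[m=o]}: π^{-1}(V) = {m, o} ∉ τ ✗.
  V = {[n]}: π^{-1}(V) = {n} ∉ τ ✗.
  V = {[m=o], [n]}: π^{-1}(V) = {m, n, o} ∉ τ ✗.
  V = {[p]}: π^{-1}(V) = {p} ∉ τ ✗.
  V = {[m=o], [p]}: π^{-1}(V) = {m, o, p} ∉ τ ✗.
  V = {[n], [p]}: π^{-1}(V) = {n, p} ∈ τ ✓.
  V = {[m=o], [n], [p]}: π^{-1}(V) = {m, n, o, p} ∈ τ ✓.
Open sets in the quotient: τ_Q = {{}, {[n], [p]}, {[m=o], [n], [p]}} (3 elements).


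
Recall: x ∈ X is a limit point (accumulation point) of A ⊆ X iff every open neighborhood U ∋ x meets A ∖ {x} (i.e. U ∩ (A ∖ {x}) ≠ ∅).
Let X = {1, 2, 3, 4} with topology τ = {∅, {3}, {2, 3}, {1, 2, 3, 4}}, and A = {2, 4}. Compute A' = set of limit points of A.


A' = {1, 4}

For each x ∈ X, list the open sets U ∈ τ with x ∈ U, then check whether U ∩ (A ∖ {x}) ≠ ∅ for every such U.
  x = 1: opens ∋ x are {1, 2, 3, 4}; each meets A ∖ {1}, so x IS a limit point.
  x = 2: open {2, 3} ∋ x has {2, 3} ∩ (A ∖ {2}) = ∅, so x is NOT a limit point.
  x = 3: open {3} ∋ x has {3} ∩ (A ∖ {3}) = ∅, so x is NOT a limit point.
  x = 4: opens ∋ x are {1, 2, 3, 4}; each meets A ∖ {4}, so x IS a limit point.
Collecting: A' = {1, 4}.


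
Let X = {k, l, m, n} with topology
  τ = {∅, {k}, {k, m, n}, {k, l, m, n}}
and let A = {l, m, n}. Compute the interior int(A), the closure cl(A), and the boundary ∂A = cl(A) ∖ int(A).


int(A) = ∅, cl(A) = {l, m, n}, ∂A = {l, m, n}.

Closed sets in (X, τ) are complements of opens:
  closed(X, τ) = {∅, {l}, {l, m, n}, {k, l, m, n}}.
int(A) = ⋃ {U ∈ τ : U ⊆ A}. Opens contained in A: ∅.
Taking the union of these: int(A) = ∅.
cl(A) = ⋂ {C closed : A ⊆ C}. Closed sets containing A: {l, m, n}, {k, l, m, n}.
Intersecting these: cl(A) = {l, m, n}.
∂A = cl(A) ∖ int(A) = {l, m, n} ∖ ∅ = {l, m, n}.


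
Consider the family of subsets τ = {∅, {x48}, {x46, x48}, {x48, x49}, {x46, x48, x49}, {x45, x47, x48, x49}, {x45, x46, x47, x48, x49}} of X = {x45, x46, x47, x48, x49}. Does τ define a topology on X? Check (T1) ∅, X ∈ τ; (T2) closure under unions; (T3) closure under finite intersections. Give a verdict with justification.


τ IS a topology on X.

Axiom (T1): ∅ ∈ τ? Yes; X ∈ τ? Yes.
Axiom (T2/T3): check pairwise unions and intersections of members of τ.
All pairwise intersections and unions checked — each lies in τ. Therefore τ satisfies (T1), (T2), (T3): it IS a topology on X.


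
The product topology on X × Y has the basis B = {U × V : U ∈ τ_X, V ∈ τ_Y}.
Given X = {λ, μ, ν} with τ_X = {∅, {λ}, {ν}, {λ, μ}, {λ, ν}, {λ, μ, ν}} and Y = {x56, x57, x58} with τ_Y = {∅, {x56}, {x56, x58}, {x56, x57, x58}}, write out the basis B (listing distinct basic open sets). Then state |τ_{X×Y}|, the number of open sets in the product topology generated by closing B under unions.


Basis B = {∅ × ∅, {λ} × {x56}, {ν} × {x56}, {λ} × {x56, x58}, {λ, μ} × {x56}, {λ, ν} × {x56}, {ν} × {x56, x58}, {λ} × {x56, x57, x58}, {λ, μ, ν} × {x56}, {ν} × {x56, x57, x58}, {λ, μ} × {x56, x58}, {λ, ν} × {x56, x58}, {λ, μ} × {x56, x57, x58}, {λ, ν} × {x56, x57, x58}, {λ, μ, ν} × {x56, x58}, {λ, μ, ν} × {x56, x57, x58}}; |τ_{X×Y}| = 40.

Enumerate products U × V with U ∈ τ_X, V ∈ τ_Y (deduplicated):
  ∅ × ∅ = {} (∅)
  {λ} × {x56} = {(λ,x56)}
  {ν} × {x56} = {(ν,x56)}
  {λ} × {x56, x58} = {(λ,x56), (λ,x58)}
  {λ, μ} × {x56} = {(λ,x56), (μ,x56)}
  {λ, ν} × {x56} = {(λ,x56), (ν,x56)}
  {ν} × {x56, x58} = {(ν,x56), (ν,x58)}
  {λ} × {x56, x57, x58} = {(λ,x56), (λ,x57), (λ,x58)}
  {λ, μ, ν} × {x56} = {(λ,x56), (μ,x56), (ν,x56)}
  {ν} × {x56, x57, x58} = {(ν,x56), (ν,x57), (ν,x58)}
  {λ, μ} × {x56, x58} = {(λ,x56), (λ,x58), (μ,x56), (μ,x58)}
  {λ, ν} × {x56, x58} = {(λ,x56), (λ,x58), (ν,x56), (ν,x58)}
  {λ, μ} × {x56, x57, x58} = {(λ,x56), (λ,x57), (λ,x58), (μ,x56), (μ,x57), (μ,x58)}
  {λ, ν} × {x56, x57, x58} = {(λ,x56), (λ,x57), (λ,x58), (ν,x56), (ν,x57), (ν,x58)}
  {λ, μ, ν} × {x56, x58} = {(λ,x56), (λ,x58), (μ,x56), (μ,x58), (ν,x56), (ν,x58)}
  {λ, μ, ν} × {x56, x57, x58} = {(λ,x56), (λ,x57), (λ,x58), (μ,x56), (μ,x57), (μ,x58), (ν,x56), (ν,x57), (ν,x58)}
These 16 distinct sets form the basis B.
Close under arbitrary unions to get τ_{X×Y}; counting gives |τ_{X×Y}| = 40.


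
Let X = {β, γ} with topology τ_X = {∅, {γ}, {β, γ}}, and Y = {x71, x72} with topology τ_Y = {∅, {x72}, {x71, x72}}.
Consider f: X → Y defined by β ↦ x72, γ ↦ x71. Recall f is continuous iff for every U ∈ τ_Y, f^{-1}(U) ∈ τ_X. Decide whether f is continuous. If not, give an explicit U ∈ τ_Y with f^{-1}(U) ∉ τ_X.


f is NOT continuous.

Compute f^{-1}(U) for each U ∈ τ_Y:
  U = ∅: f^{-1}(U) = ∅ ∈ τ_X ✓.
  U = {x72}: f^{-1}(U) = {β} ∉ τ_X ✗.
  U = {x71, x72}: f^{-1}(U) = {β, γ} ∈ τ_X ✓.
Found U = {x72} with f^{-1}(U) = {β} not in τ_X. Therefore f is NOT continuous.


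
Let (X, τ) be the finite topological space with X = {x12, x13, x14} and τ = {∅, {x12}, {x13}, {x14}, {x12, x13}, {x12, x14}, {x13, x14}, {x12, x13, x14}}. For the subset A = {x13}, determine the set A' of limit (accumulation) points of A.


A' = ∅

For each x ∈ X, list the open sets U ∈ τ with x ∈ U, then check whether U ∩ (A ∖ {x}) ≠ ∅ for every such U.
  x = x12: open {x12} ∋ x has {x12} ∩ (A ∖ {x12}) = ∅, so x is NOT a limit point.
  x = x13: open {x13} ∋ x has {x13} ∩ (A ∖ {x13}) = ∅, so x is NOT a limit point.
  x = x14: open {x14} ∋ x has {x14} ∩ (A ∖ {x14}) = ∅, so x is NOT a limit point.
Collecting: A' = ∅.


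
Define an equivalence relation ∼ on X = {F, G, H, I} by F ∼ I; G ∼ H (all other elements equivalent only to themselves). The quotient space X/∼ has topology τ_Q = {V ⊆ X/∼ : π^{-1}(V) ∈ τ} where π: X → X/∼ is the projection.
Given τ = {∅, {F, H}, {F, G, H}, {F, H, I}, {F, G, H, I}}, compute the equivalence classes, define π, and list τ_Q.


X/∼ = {[F=I], [G=H]}; |τ_Q| = 2.

Equivalence classes: [F=I], [G=H].
Quotient map π: X → X/∼ sends F ↦ [F=I], G ↦ [G=H], H ↦ [G=H], I ↦ [F=I].
For each subset V ⊆ X/∼, compute π^{-1}(V) ⊆ X and check whether π^{-1}(V) ∈ τ. V is open in τ_Q iff π^{-1}(V) ∈ τ.
  V = {}: π^{-1}(V) = ∅ ∈ τ ✓.
  V = {[F=I]}: π^{-1}(V) = {F, I} ∉ τ ✗.
  V = {[G=H]}: π^{-1}(V) = {G, H} ∉ τ ✗.
  V = {[F=I], [G=H]}: π^{-1}(V) = {F, G, H, I} ∈ τ ✓.
Open sets in the quotient: τ_Q = {{}, {[F=I], [G=H]}} (2 elements).


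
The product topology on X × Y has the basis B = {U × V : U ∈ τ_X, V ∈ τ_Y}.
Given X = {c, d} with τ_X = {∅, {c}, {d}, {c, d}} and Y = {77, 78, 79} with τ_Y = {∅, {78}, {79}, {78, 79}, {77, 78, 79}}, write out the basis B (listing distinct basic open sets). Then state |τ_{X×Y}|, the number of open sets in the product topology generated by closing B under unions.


Basis B = {∅ × ∅, {c} × {78}, {c} × {79}, {d} × {78}, {d} × {79}, {c} × {78, 79}, {c, d} × {78}, {c, d} × {79}, {d} × {78, 79}, {c} × {77, 78, 79}, {d} × {77, 78, 79}, {c, d} × {78, 79}, {c, d} × {77, 78, 79}}; |τ_{X×Y}| = 25.

Enumerate products U × V with U ∈ τ_X, V ∈ τ_Y (deduplicated):
  ∅ × ∅ = {} (∅)
  {c} × {78} = {(c,78)}
  {c} × {79} = {(c,79)}
  {d} × {78} = {(d,78)}
  {d} × {79} = {(d,79)}
  {c} × {78, 79} = {(c,78), (c,79)}
  {c, d} × {78} = {(c,78), (d,78)}
  {c, d} × {79} = {(c,79), (d,79)}
  {d} × {78, 79} = {(d,78), (d,79)}
  {c} × {77, 78, 79} = {(c,77), (c,78), (c,79)}
  {d} × {77, 78, 79} = {(d,77), (d,78), (d,79)}
  {c, d} × {78, 79} = {(c,78), (c,79), (d,78), (d,79)}
  {c, d} × {77, 78, 79} = {(c,77), (c,78), (c,79), (d,77), (d,78), (d,79)}
These 13 distinct sets form the basis B.
Close under arbitrary unions to get τ_{X×Y}; counting gives |τ_{X×Y}| = 25.


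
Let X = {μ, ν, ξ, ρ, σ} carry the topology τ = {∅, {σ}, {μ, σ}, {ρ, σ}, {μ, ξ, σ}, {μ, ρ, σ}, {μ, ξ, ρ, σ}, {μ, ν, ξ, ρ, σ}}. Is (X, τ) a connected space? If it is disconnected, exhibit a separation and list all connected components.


(X, τ) is connected.

Find clopen sets (U ∈ τ with X ∖ U ∈ τ):
  U = ∅, X ∖ U = {μ, ν, ξ, ρ, σ} — both open, so U is clopen.
  U = {μ, ν, ξ, ρ, σ}, X ∖ U = ∅ — both open, so U is clopen.
Only trivial clopens (∅ and X) exist, so (X, τ) is connected.
Compute connected components by grouping points that agree on all clopens:
  component: {μ, ν, ξ, ρ, σ}


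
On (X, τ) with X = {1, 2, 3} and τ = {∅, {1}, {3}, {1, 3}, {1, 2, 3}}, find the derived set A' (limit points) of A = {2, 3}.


A' = {2}

For each x ∈ X, list the open sets U ∈ τ with x ∈ U, then check whether U ∩ (A ∖ {x}) ≠ ∅ for every such U.
  x = 1: open {1} ∋ x has {1} ∩ (A ∖ {1}) = ∅, so x is NOT a limit point.
  x = 2: opens ∋ x are {1, 2, 3}; each meets A ∖ {2}, so x IS a limit point.
  x = 3: open {3} ∋ x has {3} ∩ (A ∖ {3}) = ∅, so x is NOT a limit point.
Collecting: A' = {2}.


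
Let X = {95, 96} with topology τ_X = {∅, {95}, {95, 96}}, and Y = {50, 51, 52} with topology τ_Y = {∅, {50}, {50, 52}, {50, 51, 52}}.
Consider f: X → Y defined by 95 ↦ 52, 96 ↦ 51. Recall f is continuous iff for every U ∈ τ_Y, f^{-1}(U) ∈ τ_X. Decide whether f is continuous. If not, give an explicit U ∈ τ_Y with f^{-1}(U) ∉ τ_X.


f IS continuous.

Compute f^{-1}(U) for each U ∈ τ_Y:
  U = ∅: f^{-1}(U) = ∅ ∈ τ_X ✓.
  U = {50}: f^{-1}(U) = ∅ ∈ τ_X ✓.
  U = {50, 52}: f^{-1}(U) = {95} ∈ τ_X ✓.
  U = {50, 51, 52}: f^{-1}(U) = {95, 96} ∈ τ_X ✓.
Every preimage lies in τ_X, so f IS continuous.


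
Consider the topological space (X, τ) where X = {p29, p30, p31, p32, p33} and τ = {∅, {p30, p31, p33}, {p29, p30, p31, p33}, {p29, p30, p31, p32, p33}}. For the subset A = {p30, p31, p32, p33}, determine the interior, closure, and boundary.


int(A) = {p30, p31, p33}, cl(A) = {p29, p30, p31, p32, p33}, ∂A = {p29, p32}.

Closed sets in (X, τ) are complements of opens:
  closed(X, τ) = {∅, {p32}, {p29, p32}, {p29, p30, p31, p32, p33}}.
int(A) = ⋃ {U ∈ τ : U ⊆ A}. Opens contained in A: ∅, {p30, p31, p33}.
Taking the union of these: int(A) = {p30, p31, p33}.
cl(A) = ⋂ {C closed : A ⊆ C}. Closed sets containing A: {p29, p30, p31, p32, p33}.
Intersecting these: cl(A) = {p29, p30, p31, p32, p33}.
∂A = cl(A) ∖ int(A) = {p29, p30, p31, p32, p33} ∖ {p30, p31, p33} = {p29, p32}.


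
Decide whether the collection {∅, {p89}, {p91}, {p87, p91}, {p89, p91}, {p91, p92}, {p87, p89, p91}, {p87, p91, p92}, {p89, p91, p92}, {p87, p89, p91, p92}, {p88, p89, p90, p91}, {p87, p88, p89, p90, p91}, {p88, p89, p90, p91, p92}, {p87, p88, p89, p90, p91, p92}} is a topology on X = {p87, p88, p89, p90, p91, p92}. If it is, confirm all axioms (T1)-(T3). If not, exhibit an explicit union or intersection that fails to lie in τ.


τ IS a topology on X.

Axiom (T1): ∅ ∈ τ? Yes; X ∈ τ? Yes.
Axiom (T2/T3): check pairwise unions and intersections of members of τ.
All pairwise intersections and unions checked — each lies in τ. Therefore τ satisfies (T1), (T2), (T3): it IS a topology on X.


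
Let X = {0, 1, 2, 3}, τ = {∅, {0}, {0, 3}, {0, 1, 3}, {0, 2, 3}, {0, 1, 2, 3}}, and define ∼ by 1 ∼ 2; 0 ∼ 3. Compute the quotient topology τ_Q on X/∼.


X/∼ = {[0=3], [1=2]}; |τ_Q| = 3.

Equivalence classes: [0=3], [1=2].
Quotient map π: X → X/∼ sends 0 ↦ [0=3], 1 ↦ [1=2], 2 ↦ [1=2], 3 ↦ [0=3].
For each subset V ⊆ X/∼, compute π^{-1}(V) ⊆ X and check whether π^{-1}(V) ∈ τ. V is open in τ_Q iff π^{-1}(V) ∈ τ.
  V = {}: π^{-1}(V) = ∅ ∈ τ ✓.
  V = {[0=3]}: π^{-1}(V) = {0, 3} ∈ τ ✓.
  V = {[1=2]}: π^{-1}(V) = {1, 2} ∉ τ ✗.
  V = {[0=3], [1=2]}: π^{-1}(V) = {0, 1, 2, 3} ∈ τ ✓.
Open sets in the quotient: τ_Q = {{}, {[0=3]}, {[0=3], [1=2]}} (3 elements).


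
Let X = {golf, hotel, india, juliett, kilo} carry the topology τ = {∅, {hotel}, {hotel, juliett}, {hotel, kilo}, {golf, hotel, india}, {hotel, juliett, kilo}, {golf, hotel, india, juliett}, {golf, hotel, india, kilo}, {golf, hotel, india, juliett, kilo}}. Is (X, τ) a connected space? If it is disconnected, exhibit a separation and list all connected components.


(X, τ) is connected.

Find clopen sets (U ∈ τ with X ∖ U ∈ τ):
  U = ∅, X ∖ U = {golf, hotel, india, juliett, kilo} — both open, so U is clopen.
  U = {golf, hotel, india, juliett, kilo}, X ∖ U = ∅ — both open, so U is clopen.
Only trivial clopens (∅ and X) exist, so (X, τ) is connected.
Compute connected components by grouping points that agree on all clopens:
  component: {golf, hotel, india, juliett, kilo}


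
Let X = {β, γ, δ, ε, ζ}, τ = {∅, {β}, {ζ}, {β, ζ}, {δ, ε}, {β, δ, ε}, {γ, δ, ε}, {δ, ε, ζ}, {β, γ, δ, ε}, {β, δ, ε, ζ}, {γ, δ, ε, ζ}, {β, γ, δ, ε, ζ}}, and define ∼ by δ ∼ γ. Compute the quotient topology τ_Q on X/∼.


X/∼ = {[β], [γ=δ], [ε], [ζ]}; |τ_Q| = 8.

Equivalence classes: [β], [γ=δ], [ε], [ζ].
Quotient map π: X → X/∼ sends β ↦ [β], γ ↦ [γ=δ], δ ↦ [γ=δ], ε ↦ [ε], ζ ↦ [ζ].
For each subset V ⊆ X/∼, compute π^{-1}(V) ⊆ X and check whether π^{-1}(V) ∈ τ. V is open in τ_Q iff π^{-1}(V) ∈ τ.
  V = {}: π^{-1}(V) = ∅ ∈ τ ✓.
  V = {[β]}: π^{-1}(V) = {β} ∈ τ ✓.
  V = {[γ=δ]}: π^{-1}(V) = {γ, δ} ∉ τ ✗.
  V = {[β], [γ=δ]}: π^{-1}(V) = {β, γ, δ} ∉ τ ✗.
  V = {[ε]}: π^{-1}(V) = {ε} ∉ τ ✗.
  V = {[β], [ε]}: π^{-1}(V) = {β, ε} ∉ τ ✗.
  V = {[γ=δ], [ε]}: π^{-1}(V) = {γ, δ, ε} ∈ τ ✓.
  V = {[β], [γ=δ], [ε]}: π^{-1}(V) = {β, γ, δ, ε} ∈ τ ✓.
  V = {[ζ]}: π^{-1}(V) = {ζ} ∈ τ ✓.
  V = {[β], [ζ]}: π^{-1}(V) = {β, ζ} ∈ τ ✓.
  V = {[γ=δ], [ζ]}: π^{-1}(V) = {γ, δ, ζ} ∉ τ ✗.
  V = {[β], [γ=δ], [ζ]}: π^{-1}(V) = {β, γ, δ, ζ} ∉ τ ✗.
  V = {[ε], [ζ]}: π^{-1}(V) = {ε, ζ} ∉ τ ✗.
  V = {[β], [ε], [ζ]}: π^{-1}(V) = {β, ε, ζ} ∉ τ ✗.
  V = {[γ=δ], [ε], [ζ]}: π^{-1}(V) = {γ, δ, ε, ζ} ∈ τ ✓.
  V = {[β], [γ=δ], [ε], [ζ]}: π^{-1}(V) = {β, γ, δ, ε, ζ} ∈ τ ✓.
Open sets in the quotient: τ_Q = {{}, {[β]}, {[γ=δ], [ε]}, {[β], [γ=δ], [ε]}, {[ζ]}, {[β], [ζ]}, {[γ=δ], [ε], [ζ]}, {[β], [γ=δ], [ε], [ζ]}} (8 elements).


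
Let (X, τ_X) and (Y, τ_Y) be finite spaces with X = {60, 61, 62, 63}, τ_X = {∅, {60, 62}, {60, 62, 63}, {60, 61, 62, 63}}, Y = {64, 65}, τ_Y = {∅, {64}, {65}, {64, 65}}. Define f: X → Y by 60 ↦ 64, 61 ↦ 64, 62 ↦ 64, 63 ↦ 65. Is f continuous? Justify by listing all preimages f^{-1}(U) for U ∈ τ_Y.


f is NOT continuous.

Compute f^{-1}(U) for each U ∈ τ_Y:
  U = ∅: f^{-1}(U) = ∅ ∈ τ_X ✓.
  U = {64}: f^{-1}(U) = {60, 61, 62} ∉ τ_X ✗.
  U = {65}: f^{-1}(U) = {63} ∉ τ_X ✗.
  U = {64, 65}: f^{-1}(U) = {60, 61, 62, 63} ∈ τ_X ✓.
Found U = {64} with f^{-1}(U) = {60, 61, 62} not in τ_X. Therefore f is NOT continuous.


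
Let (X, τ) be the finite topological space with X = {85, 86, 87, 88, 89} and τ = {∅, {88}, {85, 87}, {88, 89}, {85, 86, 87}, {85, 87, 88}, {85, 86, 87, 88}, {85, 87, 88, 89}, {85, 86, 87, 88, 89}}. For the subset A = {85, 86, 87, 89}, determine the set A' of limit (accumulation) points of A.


A' = {85, 86, 87}

For each x ∈ X, list the open sets U ∈ τ with x ∈ U, then check whether U ∩ (A ∖ {x}) ≠ ∅ for every such U.
  x = 85: opens ∋ x are {85, 87}, {85, 86, 87}, {85, 87, 88}, {85, 86, 87, 88}, {85, 87, 88, 89}, {85, 86, 87, 88, 89}; each meets A ∖ {85}, so x IS a limit point.
  x = 86: opens ∋ x are {85, 86, 87}, {85, 86, 87, 88}, {85, 86, 87, 88, 89}; each meets A ∖ {86}, so x IS a limit point.
  x = 87: opens ∋ x are {85, 87}, {85, 86, 87}, {85, 87, 88}, {85, 86, 87, 88}, {85, 87, 88, 89}, {85, 86, 87, 88, 89}; each meets A ∖ {87}, so x IS a limit point.
  x = 88: open {88} ∋ x has {88} ∩ (A ∖ {88}) = ∅, so x is NOT a limit point.
  x = 89: open {88, 89} ∋ x has {88, 89} ∩ (A ∖ {89}) = ∅, so x is NOT a limit point.
Collecting: A' = {85, 86, 87}.


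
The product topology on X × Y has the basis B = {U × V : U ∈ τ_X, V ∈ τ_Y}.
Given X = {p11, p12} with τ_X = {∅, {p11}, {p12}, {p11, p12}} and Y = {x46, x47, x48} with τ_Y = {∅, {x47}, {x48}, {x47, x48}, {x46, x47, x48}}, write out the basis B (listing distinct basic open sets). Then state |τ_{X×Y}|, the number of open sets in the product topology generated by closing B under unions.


Basis B = {∅ × ∅, {p11} × {x47}, {p11} × {x48}, {p12} × {x47}, {p12} × {x48}, {p11} × {x47, x48}, {p11, p12} × {x47}, {p11, p12} × {x48}, {p12} × {x47, x48}, {p11} × {x46, x47, x48}, {p12} × {x46, x47, x48}, {p11, p12} × {x47, x48}, {p11, p12} × {x46, x47, x48}}; |τ_{X×Y}| = 25.

Enumerate products U × V with U ∈ τ_X, V ∈ τ_Y (deduplicated):
  ∅ × ∅ = {} (∅)
  {p11} × {x47} = {(p11,x47)}
  {p11} × {x48} = {(p11,x48)}
  {p12} × {x47} = {(p12,x47)}
  {p12} × {x48} = {(p12,x48)}
  {p11} × {x47, x48} = {(p11,x47), (p11,x48)}
  {p11, p12} × {x47} = {(p11,x47), (p12,x47)}
  {p11, p12} × {x48} = {(p11,x48), (p12,x48)}
  {p12} × {x47, x48} = {(p12,x47), (p12,x48)}
  {p11} × {x46, x47, x48} = {(p11,x46), (p11,x47), (p11,x48)}
  {p12} × {x46, x47, x48} = {(p12,x46), (p12,x47), (p12,x48)}
  {p11, p12} × {x47, x48} = {(p11,x47), (p11,x48), (p12,x47), (p12,x48)}
  {p11, p12} × {x46, x47, x48} = {(p11,x46), (p11,x47), (p11,x48), (p12,x46), (p12,x47), (p12,x48)}
These 13 distinct sets form the basis B.
Close under arbitrary unions to get τ_{X×Y}; counting gives |τ_{X×Y}| = 25.


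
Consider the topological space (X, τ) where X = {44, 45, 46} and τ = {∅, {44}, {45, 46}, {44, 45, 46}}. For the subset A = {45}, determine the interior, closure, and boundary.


int(A) = ∅, cl(A) = {45, 46}, ∂A = {45, 46}.

Closed sets in (X, τ) are complements of opens:
  closed(X, τ) = {∅, {44}, {45, 46}, {44, 45, 46}}.
int(A) = ⋃ {U ∈ τ : U ⊆ A}. Opens contained in A: ∅.
Taking the union of these: int(A) = ∅.
cl(A) = ⋂ {C closed : A ⊆ C}. Closed sets containing A: {45, 46}, {44, 45, 46}.
Intersecting these: cl(A) = {45, 46}.
∂A = cl(A) ∖ int(A) = {45, 46} ∖ ∅ = {45, 46}.


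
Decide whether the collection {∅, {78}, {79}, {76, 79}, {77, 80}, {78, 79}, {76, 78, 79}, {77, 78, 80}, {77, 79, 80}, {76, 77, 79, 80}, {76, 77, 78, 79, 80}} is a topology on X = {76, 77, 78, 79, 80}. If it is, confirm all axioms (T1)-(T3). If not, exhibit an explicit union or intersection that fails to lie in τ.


τ is NOT a topology on X.

Axiom (T1): ∅ ∈ τ? Yes; X ∈ τ? Yes.
Axiom (T2/T3): check pairwise unions and intersections of members of τ.
Counterexample for (T2): {78} ∪ {77, 79, 80} = {77, 78, 79, 80} ∉ τ. Therefore τ is NOT a topology.


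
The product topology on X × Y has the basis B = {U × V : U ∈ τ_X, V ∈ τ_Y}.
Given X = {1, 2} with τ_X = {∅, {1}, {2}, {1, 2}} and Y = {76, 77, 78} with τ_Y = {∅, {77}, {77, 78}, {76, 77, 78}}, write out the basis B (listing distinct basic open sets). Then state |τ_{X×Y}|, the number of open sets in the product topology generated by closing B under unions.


Basis B = {∅ × ∅, {1} × {77}, {2} × {77}, {1} × {77, 78}, {1, 2} × {77}, {2} × {77, 78}, {1} × {76, 77, 78}, {2} × {76, 77, 78}, {1, 2} × {77, 78}, {1, 2} × {76, 77, 78}}; |τ_{X×Y}| = 16.

Enumerate products U × V with U ∈ τ_X, V ∈ τ_Y (deduplicated):
  ∅ × ∅ = {} (∅)
  {1} × {77} = {(1,77)}
  {2} × {77} = {(2,77)}
  {1} × {77, 78} = {(1,77), (1,78)}
  {1, 2} × {77} = {(1,77), (2,77)}
  {2} × {77, 78} = {(2,77), (2,78)}
  {1} × {76, 77, 78} = {(1,76), (1,77), (1,78)}
  {2} × {76, 77, 78} = {(2,76), (2,77), (2,78)}
  {1, 2} × {77, 78} = {(1,77), (1,78), (2,77), (2,78)}
  {1, 2} × {76, 77, 78} = {(1,76), (1,77), (1,78), (2,76), (2,77), (2,78)}
These 10 distinct sets form the basis B.
Close under arbitrary unions to get τ_{X×Y}; counting gives |τ_{X×Y}| = 16.
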